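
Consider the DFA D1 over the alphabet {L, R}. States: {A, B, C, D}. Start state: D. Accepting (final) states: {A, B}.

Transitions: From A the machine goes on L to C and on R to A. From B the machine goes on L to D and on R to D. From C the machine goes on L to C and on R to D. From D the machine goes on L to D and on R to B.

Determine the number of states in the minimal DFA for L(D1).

States {A,C} cannot be reached from the start state, so discard them.
P0 = {B} | {D}.
No further refinement is possible. Final partition (2 blocks): {B} | {D}.

2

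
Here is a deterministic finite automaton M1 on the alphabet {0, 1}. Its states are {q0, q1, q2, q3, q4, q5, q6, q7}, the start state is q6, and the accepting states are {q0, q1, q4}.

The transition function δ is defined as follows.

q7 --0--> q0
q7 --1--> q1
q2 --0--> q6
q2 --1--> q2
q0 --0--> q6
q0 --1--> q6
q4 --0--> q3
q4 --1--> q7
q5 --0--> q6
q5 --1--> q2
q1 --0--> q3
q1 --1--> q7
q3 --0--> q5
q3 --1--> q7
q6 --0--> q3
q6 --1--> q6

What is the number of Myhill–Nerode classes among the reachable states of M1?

First remove the unreachable states {q4}; 7 states remain.
Initial partition by acceptance: {q0,q1} | {q2,q3,q5,q6,q7}.
On input 0, block {q2,q3,q5,q6,q7} splits into {q2,q3,q5,q6} and {q7}.
On input 1, block {q0,q1} splits into {q0} and {q1}.
Refine {q2,q3,q5,q6} on symbol 1: members go to different blocks, giving {q2,q5,q6} and {q3}.
Split {q2,q5,q6} by δ(·,0) → {q2,q5} and {q6}.
Stable partition: {q0} | {q2,q5} | {q7} | {q1} | {q3} | {q6} — 6 equivalence classes.

6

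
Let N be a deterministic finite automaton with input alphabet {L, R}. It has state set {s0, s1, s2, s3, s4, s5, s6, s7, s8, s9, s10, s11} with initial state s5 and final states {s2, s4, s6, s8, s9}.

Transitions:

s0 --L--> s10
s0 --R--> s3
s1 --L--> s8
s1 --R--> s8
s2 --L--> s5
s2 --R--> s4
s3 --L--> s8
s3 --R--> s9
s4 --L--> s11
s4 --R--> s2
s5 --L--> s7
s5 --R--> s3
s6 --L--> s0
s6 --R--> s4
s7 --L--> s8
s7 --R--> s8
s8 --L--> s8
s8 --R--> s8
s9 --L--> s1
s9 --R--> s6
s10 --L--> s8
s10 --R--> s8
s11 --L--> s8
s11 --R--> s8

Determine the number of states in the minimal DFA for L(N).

6

Start with accepting vs non-accepting: {s2,s4,s6,s8,s9} | {s0,s1,s3,s5,s7,s10,s11}.
Refine {s2,s4,s6,s8,s9} on symbol L: members go to different blocks, giving {s2,s4,s6,s9} and {s8}.
On input L, block {s0,s1,s3,s5,s7,s10,s11} splits into {s1,s3,s7,s10,s11} and {s0,s5}.
Split {s2,s4,s6,s9} by δ(·,L) → {s2,s6} and {s4,s9}.
Refine {s1,s3,s7,s10,s11} on symbol R: members go to different blocks, giving {s1,s7,s10,s11} and {s3}.
The partition is now stable with 6 blocks: {s2,s6} | {s1,s7,s10,s11} | {s8} | {s0,s5} | {s4,s9} | {s3}.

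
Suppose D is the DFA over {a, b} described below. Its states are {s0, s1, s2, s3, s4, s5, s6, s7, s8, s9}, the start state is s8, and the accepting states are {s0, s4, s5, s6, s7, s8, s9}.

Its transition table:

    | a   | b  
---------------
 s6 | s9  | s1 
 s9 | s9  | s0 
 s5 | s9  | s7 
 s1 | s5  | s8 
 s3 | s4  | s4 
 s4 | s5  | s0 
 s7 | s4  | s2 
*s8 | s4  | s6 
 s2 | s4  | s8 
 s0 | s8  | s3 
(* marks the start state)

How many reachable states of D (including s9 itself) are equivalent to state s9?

Every state is reachable, so we keep all 10.
Start with accepting vs non-accepting: {s0,s4,s5,s6,s7,s8,s9} | {s1,s2,s3}.
On input b, block {s0,s4,s5,s6,s7,s8,s9} splits into {s4,s5,s8,s9} and {s0,s6,s7}.
Stable partition: {s4,s5,s8,s9} | {s1,s2,s3} | {s0,s6,s7} — 3 equivalence classes.
State s9 belongs to the block {s4,s5,s8,s9}, which has 4 states.

4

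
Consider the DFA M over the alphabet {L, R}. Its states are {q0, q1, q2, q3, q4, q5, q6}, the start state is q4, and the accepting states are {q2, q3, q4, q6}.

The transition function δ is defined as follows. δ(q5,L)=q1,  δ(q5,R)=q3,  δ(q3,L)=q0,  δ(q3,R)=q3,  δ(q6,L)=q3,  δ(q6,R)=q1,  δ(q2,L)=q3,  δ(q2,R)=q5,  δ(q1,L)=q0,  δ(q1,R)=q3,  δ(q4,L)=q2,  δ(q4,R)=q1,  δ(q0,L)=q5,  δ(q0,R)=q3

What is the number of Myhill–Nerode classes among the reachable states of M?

4

States {q6} cannot be reached from the start state, so discard them.
Start with accepting vs non-accepting: {q2,q3,q4} | {q0,q1,q5}.
On input L, block {q2,q3,q4} splits into {q2,q4} and {q3}.
Refine {q2,q4} on symbol L: members go to different blocks, giving {q2} and {q4}.
Stable partition: {q2} | {q0,q1,q5} | {q3} | {q4} — 4 equivalence classes.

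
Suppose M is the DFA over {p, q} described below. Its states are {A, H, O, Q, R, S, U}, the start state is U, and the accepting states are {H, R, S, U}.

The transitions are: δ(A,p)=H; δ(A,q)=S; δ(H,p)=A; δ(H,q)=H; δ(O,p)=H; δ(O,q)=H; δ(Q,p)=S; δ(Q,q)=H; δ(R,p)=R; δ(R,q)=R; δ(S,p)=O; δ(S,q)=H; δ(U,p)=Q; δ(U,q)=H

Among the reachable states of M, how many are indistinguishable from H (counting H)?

Reachable states from the start: {A,H,O,Q,S,U}. Unreachable: {R} — drop them.
Initial partition by acceptance: {H,S,U} | {A,O,Q}.
The partition is now stable with 2 blocks: {H,S,U} | {A,O,Q}.
The equivalence class containing H is {H,S,U}, of size 3.

3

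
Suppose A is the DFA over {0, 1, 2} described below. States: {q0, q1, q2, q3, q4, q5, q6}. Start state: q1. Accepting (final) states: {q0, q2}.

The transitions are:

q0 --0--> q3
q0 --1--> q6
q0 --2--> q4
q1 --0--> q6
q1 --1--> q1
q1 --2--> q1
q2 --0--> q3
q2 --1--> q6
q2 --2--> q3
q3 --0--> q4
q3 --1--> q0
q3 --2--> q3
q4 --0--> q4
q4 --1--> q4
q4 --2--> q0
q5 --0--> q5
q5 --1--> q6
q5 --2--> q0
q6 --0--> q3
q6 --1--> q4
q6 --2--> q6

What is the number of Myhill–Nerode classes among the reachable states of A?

5

First remove the unreachable states {q2,q5}; 5 states remain.
Start with accepting vs non-accepting: {q0} | {q1,q3,q4,q6}.
On input 1, block {q1,q3,q4,q6} splits into {q1,q4,q6} and {q3}.
On input 0, block {q1,q4,q6} splits into {q1,q4} and {q6}.
Refine {q1,q4} on symbol 0: members go to different blocks, giving {q1} and {q4}.
No further refinement is possible. Final partition (5 blocks): {q0} | {q1} | {q3} | {q6} | {q4}.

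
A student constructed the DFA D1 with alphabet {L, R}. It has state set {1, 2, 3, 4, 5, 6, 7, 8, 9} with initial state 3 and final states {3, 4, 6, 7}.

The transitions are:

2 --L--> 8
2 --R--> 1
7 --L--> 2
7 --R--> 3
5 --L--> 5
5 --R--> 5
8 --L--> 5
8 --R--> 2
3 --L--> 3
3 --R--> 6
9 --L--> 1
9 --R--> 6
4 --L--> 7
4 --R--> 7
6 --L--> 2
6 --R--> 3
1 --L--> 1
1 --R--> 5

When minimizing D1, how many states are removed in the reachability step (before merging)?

3

No path from 3 leads to 4, 7, 9; the other 6 states are all reachable.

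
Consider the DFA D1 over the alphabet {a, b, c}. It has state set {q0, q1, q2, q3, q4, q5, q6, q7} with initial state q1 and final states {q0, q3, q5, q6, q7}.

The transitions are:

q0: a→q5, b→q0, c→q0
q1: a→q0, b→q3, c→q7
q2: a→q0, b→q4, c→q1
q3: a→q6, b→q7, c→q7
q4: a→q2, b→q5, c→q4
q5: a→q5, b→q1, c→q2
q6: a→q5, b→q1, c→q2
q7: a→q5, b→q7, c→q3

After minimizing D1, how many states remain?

5

Initial partition by acceptance: {q0,q3,q5,q6,q7} | {q1,q2,q4}.
Refine {q0,q3,q5,q6,q7} on symbol b: members go to different blocks, giving {q0,q3,q7} and {q5,q6}.
Refine {q1,q2,q4} on symbol a: members go to different blocks, giving {q1,q2} and {q4}.
Split {q1,q2} by δ(·,b) → {q1} and {q2}.
Stable partition: {q0,q3,q7} | {q1} | {q5,q6} | {q4} | {q2} — 5 equivalence classes.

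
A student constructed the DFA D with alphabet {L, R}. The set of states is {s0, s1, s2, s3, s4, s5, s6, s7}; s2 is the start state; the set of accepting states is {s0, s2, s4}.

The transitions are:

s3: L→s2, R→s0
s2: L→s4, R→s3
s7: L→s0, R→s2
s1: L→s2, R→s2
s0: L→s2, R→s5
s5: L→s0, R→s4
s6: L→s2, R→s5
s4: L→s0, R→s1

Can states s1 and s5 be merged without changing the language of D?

Yes

First remove the unreachable states {s6,s7}; 6 states remain.
P0 = {s0,s2,s4} | {s1,s3,s5}.
No further refinement is possible. Final partition (2 blocks): {s0,s2,s4} | {s1,s3,s5}.
s1 and s5 lie in the same block of the stable partition, so they are equivalent — no string distinguishes them.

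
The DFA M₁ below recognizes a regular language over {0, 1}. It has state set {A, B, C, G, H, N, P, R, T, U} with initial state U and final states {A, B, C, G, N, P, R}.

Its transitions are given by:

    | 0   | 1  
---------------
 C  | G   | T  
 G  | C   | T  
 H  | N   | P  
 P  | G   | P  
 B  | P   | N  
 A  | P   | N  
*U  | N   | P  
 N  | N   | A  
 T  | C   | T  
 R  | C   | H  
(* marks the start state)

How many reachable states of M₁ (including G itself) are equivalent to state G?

First remove the unreachable states {B,H,R}; 7 states remain.
Start with accepting vs non-accepting: {A,C,G,N,P} | {T,U}.
On input 1, block {A,C,G,N,P} splits into {A,N,P} and {C,G}.
On input 0, block {A,N,P} splits into {A,N} and {P}.
Refine {A,N} on symbol 0: members go to different blocks, giving {A} and {N}.
Split {T,U} by δ(·,0) → {T} and {U}.
No further refinement is possible. Final partition (6 blocks): {A} | {T} | {C,G} | {P} | {N} | {U}.
The equivalence class containing G is {C,G}, of size 2.

2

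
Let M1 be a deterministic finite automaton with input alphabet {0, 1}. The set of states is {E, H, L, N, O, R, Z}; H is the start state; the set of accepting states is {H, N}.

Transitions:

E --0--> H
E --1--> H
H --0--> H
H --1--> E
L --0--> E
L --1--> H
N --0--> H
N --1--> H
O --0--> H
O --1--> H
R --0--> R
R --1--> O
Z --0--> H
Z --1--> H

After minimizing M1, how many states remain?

2

States {L,N,O,R,Z} cannot be reached from the start state, so discard them.
Initial partition by acceptance: {H} | {E}.
No further refinement is possible. Final partition (2 blocks): {H} | {E}.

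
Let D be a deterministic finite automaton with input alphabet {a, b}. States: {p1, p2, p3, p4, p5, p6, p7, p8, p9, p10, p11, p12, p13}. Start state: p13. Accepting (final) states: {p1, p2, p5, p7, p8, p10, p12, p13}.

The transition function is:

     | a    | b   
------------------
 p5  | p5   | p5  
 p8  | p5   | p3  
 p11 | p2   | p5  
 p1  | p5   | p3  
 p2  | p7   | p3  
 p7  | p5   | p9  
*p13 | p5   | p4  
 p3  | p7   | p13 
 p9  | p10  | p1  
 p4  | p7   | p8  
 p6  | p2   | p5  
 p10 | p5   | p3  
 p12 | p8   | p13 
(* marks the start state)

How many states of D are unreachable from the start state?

BFS from p13 reaches {p1, p3, p4, p5, p7, p8, p9, p10, p13}; the 4 state(s) p2, p6, p11, p12 are never visited.

4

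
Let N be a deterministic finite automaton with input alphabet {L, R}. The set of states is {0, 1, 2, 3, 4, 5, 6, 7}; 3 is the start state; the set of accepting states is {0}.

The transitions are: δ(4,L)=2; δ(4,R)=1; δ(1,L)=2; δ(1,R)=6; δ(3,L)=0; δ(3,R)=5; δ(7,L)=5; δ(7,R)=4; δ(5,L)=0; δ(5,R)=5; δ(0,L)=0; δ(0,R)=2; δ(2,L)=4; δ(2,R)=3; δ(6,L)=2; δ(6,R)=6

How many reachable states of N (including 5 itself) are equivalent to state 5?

2

First remove the unreachable states {7}; 7 states remain.
Initial partition by acceptance: {0} | {1,2,3,4,5,6}.
Refine {1,2,3,4,5,6} on symbol L: members go to different blocks, giving {1,2,4,6} and {3,5}.
Refine {1,2,4,6} on symbol R: members go to different blocks, giving {1,4,6} and {2}.
The partition is now stable with 4 blocks: {0} | {1,4,6} | {3,5} | {2}.
State 5 belongs to the block {3,5}, which has 2 states.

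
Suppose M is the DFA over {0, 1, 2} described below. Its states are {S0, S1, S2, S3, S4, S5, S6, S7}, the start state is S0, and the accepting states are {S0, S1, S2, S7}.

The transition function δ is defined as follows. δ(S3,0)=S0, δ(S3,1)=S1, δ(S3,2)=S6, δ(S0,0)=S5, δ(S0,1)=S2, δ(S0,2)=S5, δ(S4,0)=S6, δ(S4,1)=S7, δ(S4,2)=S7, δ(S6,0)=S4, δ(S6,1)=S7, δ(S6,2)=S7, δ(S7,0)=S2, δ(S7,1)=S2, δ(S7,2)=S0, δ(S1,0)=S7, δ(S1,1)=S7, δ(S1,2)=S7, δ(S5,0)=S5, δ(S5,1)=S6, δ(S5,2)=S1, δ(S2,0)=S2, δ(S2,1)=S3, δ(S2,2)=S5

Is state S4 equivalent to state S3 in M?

Every state is reachable, so we keep all 8.
Initial partition by acceptance: {S0,S1,S2,S7} | {S3,S4,S5,S6}.
Split {S0,S1,S2,S7} by δ(·,0) → {S1,S2,S7} and {S0}.
Refine {S1,S2,S7} on symbol 1: members go to different blocks, giving {S1,S7} and {S2}.
Split {S1,S7} by δ(·,0) → {S1} and {S7}.
Split {S3,S4,S5,S6} by δ(·,0) → {S4,S5,S6} and {S3}.
Refine {S4,S5,S6} on symbol 1: members go to different blocks, giving {S4,S6} and {S5}.
Stable partition: {S1} | {S4,S6} | {S0} | {S2} | {S7} | {S3} | {S5} — 7 equivalence classes.
S4 and S3 end up in different blocks, so they are distinguishable. For instance, the string '0' is accepted from only S3.

No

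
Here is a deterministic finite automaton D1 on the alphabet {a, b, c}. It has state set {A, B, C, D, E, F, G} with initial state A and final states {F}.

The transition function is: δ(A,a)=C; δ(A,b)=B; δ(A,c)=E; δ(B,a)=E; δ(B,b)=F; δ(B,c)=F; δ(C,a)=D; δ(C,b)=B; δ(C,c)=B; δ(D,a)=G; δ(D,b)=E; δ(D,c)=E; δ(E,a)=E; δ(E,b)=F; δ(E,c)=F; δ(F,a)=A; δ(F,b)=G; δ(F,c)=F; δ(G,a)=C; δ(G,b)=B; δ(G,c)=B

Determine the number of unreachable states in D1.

A breadth-first search from the start state visits every state.

0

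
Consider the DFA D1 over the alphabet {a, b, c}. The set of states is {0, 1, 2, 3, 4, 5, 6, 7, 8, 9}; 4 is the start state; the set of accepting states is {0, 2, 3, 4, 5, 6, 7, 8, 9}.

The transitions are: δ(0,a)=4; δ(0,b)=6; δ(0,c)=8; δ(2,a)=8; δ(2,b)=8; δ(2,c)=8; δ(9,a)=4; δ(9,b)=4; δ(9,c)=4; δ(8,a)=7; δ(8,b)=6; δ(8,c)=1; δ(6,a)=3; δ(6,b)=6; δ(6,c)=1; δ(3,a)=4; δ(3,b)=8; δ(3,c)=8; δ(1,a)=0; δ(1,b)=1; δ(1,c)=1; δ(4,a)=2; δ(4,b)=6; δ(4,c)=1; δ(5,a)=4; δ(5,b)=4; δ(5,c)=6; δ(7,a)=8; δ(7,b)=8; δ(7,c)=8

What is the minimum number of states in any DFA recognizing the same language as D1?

3

Reachable states from the start: {0,1,2,3,4,6,7,8}. Unreachable: {5,9} — drop them.
Start with accepting vs non-accepting: {0,2,3,4,6,7,8} | {1}.
Refine {0,2,3,4,6,7,8} on symbol c: members go to different blocks, giving {0,2,3,7} and {4,6,8}.
The partition is now stable with 3 blocks: {0,2,3,7} | {1} | {4,6,8}.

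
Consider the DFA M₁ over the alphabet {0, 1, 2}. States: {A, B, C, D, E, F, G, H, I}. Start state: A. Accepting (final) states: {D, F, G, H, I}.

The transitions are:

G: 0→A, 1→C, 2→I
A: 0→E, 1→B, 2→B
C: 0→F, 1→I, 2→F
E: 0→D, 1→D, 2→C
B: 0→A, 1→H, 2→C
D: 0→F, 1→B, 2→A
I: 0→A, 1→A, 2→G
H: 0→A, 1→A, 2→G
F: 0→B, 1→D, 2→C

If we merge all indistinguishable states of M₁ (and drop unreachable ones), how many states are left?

8

Start with accepting vs non-accepting: {D,F,G,H,I} | {A,B,C,E}.
Refine {D,F,G,H,I} on symbol 0: members go to different blocks, giving {F,G,H,I} and {D}.
On input 1, block {F,G,H,I} splits into {G,H,I} and {F}.
On input 0, block {A,B,C,E} splits into {A,B} and {C} and {E}.
Refine {G,H,I} on symbol 1: members go to different blocks, giving {H,I} and {G}.
Split {A,B} by δ(·,0) → {A} and {B}.
The partition is now stable with 8 blocks: {H,I} | {A} | {D} | {F} | {C} | {E} | {G} | {B}.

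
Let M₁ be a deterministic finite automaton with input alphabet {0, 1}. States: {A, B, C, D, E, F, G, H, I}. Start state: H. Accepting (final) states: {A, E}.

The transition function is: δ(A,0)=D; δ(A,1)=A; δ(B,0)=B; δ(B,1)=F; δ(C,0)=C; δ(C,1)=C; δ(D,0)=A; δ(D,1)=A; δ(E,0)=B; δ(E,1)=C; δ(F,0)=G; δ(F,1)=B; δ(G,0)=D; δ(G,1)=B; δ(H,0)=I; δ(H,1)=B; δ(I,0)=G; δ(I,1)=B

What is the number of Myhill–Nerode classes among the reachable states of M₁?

States {C,E} cannot be reached from the start state, so discard them.
Start with accepting vs non-accepting: {A} | {B,D,F,G,H,I}.
On input 0, block {B,D,F,G,H,I} splits into {B,F,G,H,I} and {D}.
On input 0, block {B,F,G,H,I} splits into {B,F,H,I} and {G}.
On input 0, block {B,F,H,I} splits into {B,H} and {F,I}.
Refine {B,H} on symbol 0: members go to different blocks, giving {B} and {H}.
The partition is now stable with 6 blocks: {A} | {B} | {D} | {G} | {F,I} | {H}.

6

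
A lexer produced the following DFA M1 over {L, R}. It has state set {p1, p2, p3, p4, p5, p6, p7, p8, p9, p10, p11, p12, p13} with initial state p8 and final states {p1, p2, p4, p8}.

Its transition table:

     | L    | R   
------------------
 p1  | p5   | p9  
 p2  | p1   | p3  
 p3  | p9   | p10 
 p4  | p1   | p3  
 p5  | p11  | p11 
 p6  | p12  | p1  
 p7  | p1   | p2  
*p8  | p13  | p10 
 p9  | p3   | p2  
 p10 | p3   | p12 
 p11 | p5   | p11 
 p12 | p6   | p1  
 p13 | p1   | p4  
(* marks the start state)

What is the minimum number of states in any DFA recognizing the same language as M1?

States {p7} cannot be reached from the start state, so discard them.
Start with accepting vs non-accepting: {p1,p2,p4,p8} | {p3,p5,p6,p9,p10,p11,p12,p13}.
Split {p1,p2,p4,p8} by δ(·,L) → {p1,p8} and {p2,p4}.
Refine {p3,p5,p6,p9,p10,p11,p12,p13} on symbol L: members go to different blocks, giving {p3,p5,p6,p9,p10,p11,p12} and {p13}.
Refine {p1,p8} on symbol L: members go to different blocks, giving {p1} and {p8}.
On input R, block {p3,p5,p6,p9,p10,p11,p12} splits into {p3,p5,p10,p11} and {p6,p12} and {p9}.
Split {p3,p5,p10,p11} by δ(·,L) → {p5,p10,p11} and {p3}.
Refine {p5,p10,p11} on symbol L: members go to different blocks, giving {p5,p11} and {p10}.
Stable partition: {p1} | {p5,p11} | {p2,p4} | {p13} | {p8} | {p6,p12} | {p9} | {p3} | {p10} — 9 equivalence classes.

9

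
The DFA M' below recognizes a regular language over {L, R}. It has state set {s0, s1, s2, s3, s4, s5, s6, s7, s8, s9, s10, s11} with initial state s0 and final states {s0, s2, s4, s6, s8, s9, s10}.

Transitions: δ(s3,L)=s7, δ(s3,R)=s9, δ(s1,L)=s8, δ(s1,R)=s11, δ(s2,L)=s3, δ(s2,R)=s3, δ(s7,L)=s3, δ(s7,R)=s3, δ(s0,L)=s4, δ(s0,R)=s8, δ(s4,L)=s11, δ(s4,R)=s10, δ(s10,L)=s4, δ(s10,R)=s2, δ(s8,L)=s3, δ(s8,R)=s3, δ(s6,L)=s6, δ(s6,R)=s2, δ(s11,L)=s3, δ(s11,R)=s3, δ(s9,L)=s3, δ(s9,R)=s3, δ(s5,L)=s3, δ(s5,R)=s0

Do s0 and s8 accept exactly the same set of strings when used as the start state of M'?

No

First remove the unreachable states {s1,s5,s6}; 9 states remain.
P0 = {s0,s2,s4,s8,s9,s10} | {s3,s7,s11}.
Split {s0,s2,s4,s8,s9,s10} by δ(·,L) → {s2,s4,s8,s9} and {s0,s10}.
Split {s2,s4,s8,s9} by δ(·,R) → {s2,s8,s9} and {s4}.
Split {s3,s7,s11} by δ(·,R) → {s7,s11} and {s3}.
No further refinement is possible. Final partition (5 blocks): {s2,s8,s9} | {s7,s11} | {s0,s10} | {s4} | {s3}.
s0 and s8 end up in different blocks, so they are distinguishable. For instance, the string 'L' is accepted from only s0.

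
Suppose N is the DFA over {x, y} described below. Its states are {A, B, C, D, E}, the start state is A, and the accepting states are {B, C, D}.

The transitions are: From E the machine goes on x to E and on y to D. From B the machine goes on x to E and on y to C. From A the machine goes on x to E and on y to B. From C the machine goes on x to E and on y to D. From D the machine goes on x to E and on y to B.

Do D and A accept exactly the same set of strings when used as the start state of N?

Start with accepting vs non-accepting: {B,C,D} | {A,E}.
Stable partition: {B,C,D} | {A,E} — 2 equivalence classes.
D and A end up in different blocks, so they are distinguishable. For instance, the string 'ε' is accepted from only D.

No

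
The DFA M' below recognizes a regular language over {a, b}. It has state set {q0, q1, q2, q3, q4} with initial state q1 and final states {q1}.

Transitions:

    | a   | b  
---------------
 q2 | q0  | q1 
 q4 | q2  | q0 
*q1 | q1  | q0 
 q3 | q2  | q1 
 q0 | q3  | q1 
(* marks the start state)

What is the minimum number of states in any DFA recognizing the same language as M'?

Reachable states from the start: {q0,q1,q2,q3}. Unreachable: {q4} — drop them.
Initial partition by acceptance: {q1} | {q0,q2,q3}.
No further refinement is possible. Final partition (2 blocks): {q1} | {q0,q2,q3}.

2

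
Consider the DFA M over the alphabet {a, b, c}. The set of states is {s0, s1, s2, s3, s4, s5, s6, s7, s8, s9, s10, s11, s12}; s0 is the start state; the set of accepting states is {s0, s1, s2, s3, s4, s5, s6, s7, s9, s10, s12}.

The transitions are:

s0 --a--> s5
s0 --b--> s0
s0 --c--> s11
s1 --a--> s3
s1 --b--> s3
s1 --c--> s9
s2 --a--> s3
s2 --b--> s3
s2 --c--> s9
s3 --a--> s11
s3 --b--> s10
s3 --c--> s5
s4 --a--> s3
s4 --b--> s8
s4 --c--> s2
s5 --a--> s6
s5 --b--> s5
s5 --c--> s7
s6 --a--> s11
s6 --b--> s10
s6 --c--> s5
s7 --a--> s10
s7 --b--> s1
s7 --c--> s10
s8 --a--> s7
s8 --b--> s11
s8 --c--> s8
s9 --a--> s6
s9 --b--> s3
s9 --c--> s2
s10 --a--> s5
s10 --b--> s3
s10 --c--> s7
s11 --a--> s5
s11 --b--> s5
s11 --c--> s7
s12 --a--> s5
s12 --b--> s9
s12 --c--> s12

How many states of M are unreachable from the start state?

3

Starting at s0 and following transitions, the reachable set is {s0, s1, s2, s3, s5, s6, s7, s9, s10, s11}. That leaves s4, s8, s12 unreachable — 3 in total.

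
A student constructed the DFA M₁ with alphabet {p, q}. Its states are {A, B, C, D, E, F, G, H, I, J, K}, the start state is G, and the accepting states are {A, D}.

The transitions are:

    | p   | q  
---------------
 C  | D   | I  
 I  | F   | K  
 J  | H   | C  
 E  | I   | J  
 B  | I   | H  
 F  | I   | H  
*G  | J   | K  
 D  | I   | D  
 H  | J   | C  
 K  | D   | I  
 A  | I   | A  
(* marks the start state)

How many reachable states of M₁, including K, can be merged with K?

First remove the unreachable states {A,B,E}; 8 states remain.
Start with accepting vs non-accepting: {D} | {C,F,G,H,I,J,K}.
Refine {C,F,G,H,I,J,K} on symbol p: members go to different blocks, giving {F,G,H,I,J} and {C,K}.
On input q, block {F,G,H,I,J} splits into {G,H,I,J} and {F}.
Split {G,H,I,J} by δ(·,p) → {G,H,J} and {I}.
The partition is now stable with 5 blocks: {D} | {G,H,J} | {C,K} | {F} | {I}.
The equivalence class containing K is {C,K}, of size 2.

2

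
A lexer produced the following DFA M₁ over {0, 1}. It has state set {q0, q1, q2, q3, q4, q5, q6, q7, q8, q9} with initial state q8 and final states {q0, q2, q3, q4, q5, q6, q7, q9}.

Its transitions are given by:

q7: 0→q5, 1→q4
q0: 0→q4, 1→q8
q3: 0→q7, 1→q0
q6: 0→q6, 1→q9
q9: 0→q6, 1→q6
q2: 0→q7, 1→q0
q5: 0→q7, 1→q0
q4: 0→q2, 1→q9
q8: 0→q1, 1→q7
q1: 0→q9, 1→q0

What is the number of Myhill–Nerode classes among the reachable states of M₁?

7

First remove the unreachable states {q3}; 9 states remain.
Initial partition by acceptance: {q0,q2,q4,q5,q6,q7,q9} | {q1,q8}.
Refine {q0,q2,q4,q5,q6,q7,q9} on symbol 1: members go to different blocks, giving {q2,q4,q5,q6,q7,q9} and {q0}.
Refine {q2,q4,q5,q6,q7,q9} on symbol 1: members go to different blocks, giving {q4,q6,q7,q9} and {q2,q5}.
Refine {q4,q6,q7,q9} on symbol 0: members go to different blocks, giving {q4,q7} and {q6,q9}.
Refine {q4,q7} on symbol 1: members go to different blocks, giving {q4} and {q7}.
Split {q1,q8} by δ(·,0) → {q1} and {q8}.
The partition is now stable with 7 blocks: {q4} | {q1} | {q0} | {q2,q5} | {q6,q9} | {q7} | {q8}.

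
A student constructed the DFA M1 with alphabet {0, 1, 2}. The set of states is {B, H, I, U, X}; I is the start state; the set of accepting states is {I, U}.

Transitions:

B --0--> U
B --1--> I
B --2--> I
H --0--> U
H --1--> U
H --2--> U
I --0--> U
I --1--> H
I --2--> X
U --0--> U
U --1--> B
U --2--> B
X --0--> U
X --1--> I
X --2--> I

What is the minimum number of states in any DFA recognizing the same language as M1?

2

Start with accepting vs non-accepting: {I,U} | {B,H,X}.
The partition is now stable with 2 blocks: {I,U} | {B,H,X}.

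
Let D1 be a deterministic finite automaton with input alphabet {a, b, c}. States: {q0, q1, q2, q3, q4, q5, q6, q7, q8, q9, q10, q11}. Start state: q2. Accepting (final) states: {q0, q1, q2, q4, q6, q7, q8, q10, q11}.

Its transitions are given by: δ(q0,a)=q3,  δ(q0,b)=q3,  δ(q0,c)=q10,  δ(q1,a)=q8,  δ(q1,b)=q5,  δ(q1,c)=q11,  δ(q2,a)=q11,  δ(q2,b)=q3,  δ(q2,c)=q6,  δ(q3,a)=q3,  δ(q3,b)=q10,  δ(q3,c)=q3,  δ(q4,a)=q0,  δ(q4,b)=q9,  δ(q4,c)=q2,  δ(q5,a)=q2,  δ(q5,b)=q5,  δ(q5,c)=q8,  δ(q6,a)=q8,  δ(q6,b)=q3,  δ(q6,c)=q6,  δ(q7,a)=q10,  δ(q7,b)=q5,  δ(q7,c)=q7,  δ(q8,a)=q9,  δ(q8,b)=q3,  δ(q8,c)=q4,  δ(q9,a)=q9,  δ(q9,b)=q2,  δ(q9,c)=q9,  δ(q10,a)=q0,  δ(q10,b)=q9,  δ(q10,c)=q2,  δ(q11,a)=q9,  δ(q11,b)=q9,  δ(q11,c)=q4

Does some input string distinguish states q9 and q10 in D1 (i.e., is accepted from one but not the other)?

First remove the unreachable states {q1,q5,q7}; 9 states remain.
Start with accepting vs non-accepting: {q0,q2,q4,q6,q8,q10,q11} | {q3,q9}.
Split {q0,q2,q4,q6,q8,q10,q11} by δ(·,a) → {q2,q4,q6,q10} and {q0,q8,q11}.
No further refinement is possible. Final partition (3 blocks): {q2,q4,q6,q10} | {q3,q9} | {q0,q8,q11}.
q9 and q10 end up in different blocks, so they are distinguishable. For instance, the string 'ε' is accepted from only q10.

Yes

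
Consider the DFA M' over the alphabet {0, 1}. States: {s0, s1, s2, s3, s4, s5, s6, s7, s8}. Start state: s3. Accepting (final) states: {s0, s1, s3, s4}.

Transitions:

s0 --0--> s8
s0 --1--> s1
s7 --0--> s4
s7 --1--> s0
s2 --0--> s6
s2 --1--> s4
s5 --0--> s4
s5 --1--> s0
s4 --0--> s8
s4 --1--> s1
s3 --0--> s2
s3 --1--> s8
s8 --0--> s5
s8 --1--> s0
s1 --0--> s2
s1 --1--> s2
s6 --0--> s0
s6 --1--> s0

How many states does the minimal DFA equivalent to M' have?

States {s7} cannot be reached from the start state, so discard them.
P0 = {s0,s1,s3,s4} | {s2,s5,s6,s8}.
On input 1, block {s0,s1,s3,s4} splits into {s0,s4} and {s1,s3}.
On input 0, block {s2,s5,s6,s8} splits into {s2,s8} and {s5,s6}.
Stable partition: {s0,s4} | {s2,s8} | {s1,s3} | {s5,s6} — 4 equivalence classes.

4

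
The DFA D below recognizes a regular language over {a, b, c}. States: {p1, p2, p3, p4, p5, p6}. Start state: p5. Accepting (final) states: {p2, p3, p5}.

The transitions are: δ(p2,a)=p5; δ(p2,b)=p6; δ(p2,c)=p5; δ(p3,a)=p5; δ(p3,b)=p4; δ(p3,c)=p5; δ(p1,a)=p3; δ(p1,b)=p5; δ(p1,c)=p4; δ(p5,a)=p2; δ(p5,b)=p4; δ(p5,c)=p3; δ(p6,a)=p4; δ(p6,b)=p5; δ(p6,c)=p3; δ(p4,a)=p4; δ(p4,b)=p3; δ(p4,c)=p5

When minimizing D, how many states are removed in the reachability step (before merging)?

1

No path from p5 leads to p1; the other 5 states are all reachable.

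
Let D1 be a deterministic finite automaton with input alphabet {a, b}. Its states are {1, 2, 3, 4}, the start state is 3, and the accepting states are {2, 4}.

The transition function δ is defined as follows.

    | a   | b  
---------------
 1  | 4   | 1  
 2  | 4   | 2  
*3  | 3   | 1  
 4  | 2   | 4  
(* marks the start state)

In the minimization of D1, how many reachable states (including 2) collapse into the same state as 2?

2

P0 = {2,4} | {1,3}.
On input a, block {1,3} splits into {1} and {3}.
Stable partition: {2,4} | {1} | {3} — 3 equivalence classes.
The equivalence class containing 2 is {2,4}, of size 2.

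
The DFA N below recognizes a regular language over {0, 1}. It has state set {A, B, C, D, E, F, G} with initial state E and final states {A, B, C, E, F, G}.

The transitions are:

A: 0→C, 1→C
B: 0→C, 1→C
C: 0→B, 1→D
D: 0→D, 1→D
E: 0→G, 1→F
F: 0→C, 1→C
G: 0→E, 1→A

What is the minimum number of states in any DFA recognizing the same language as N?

4

Every state is reachable, so we keep all 7.
Initial partition by acceptance: {A,B,C,E,F,G} | {D}.
Refine {A,B,C,E,F,G} on symbol 1: members go to different blocks, giving {A,B,E,F,G} and {C}.
Split {A,B,E,F,G} by δ(·,0) → {A,B,F} and {E,G}.
Stable partition: {A,B,F} | {D} | {C} | {E,G} — 4 equivalence classes.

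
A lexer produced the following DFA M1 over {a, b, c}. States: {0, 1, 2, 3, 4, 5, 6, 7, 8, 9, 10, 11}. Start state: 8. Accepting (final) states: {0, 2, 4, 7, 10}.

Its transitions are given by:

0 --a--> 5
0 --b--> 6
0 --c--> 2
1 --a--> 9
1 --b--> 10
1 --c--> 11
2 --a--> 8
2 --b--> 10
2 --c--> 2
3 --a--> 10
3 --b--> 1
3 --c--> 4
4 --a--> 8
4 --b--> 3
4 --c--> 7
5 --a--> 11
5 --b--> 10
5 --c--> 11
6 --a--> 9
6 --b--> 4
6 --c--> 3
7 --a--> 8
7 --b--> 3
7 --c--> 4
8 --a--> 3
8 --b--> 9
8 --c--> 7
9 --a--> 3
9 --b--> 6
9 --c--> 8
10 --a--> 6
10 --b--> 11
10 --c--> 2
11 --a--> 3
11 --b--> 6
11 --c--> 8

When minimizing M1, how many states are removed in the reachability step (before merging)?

2

No path from 8 leads to 0, 5; the other 10 states are all reachable.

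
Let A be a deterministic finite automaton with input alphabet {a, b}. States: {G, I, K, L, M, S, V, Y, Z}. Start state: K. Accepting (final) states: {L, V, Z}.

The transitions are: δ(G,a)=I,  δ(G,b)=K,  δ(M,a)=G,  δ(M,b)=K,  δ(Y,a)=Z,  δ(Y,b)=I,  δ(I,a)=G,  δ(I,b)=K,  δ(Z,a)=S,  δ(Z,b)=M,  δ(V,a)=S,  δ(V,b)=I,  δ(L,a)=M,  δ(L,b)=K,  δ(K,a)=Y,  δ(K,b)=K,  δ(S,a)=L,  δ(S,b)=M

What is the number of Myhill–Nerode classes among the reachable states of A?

First remove the unreachable states {V}; 8 states remain.
P0 = {L,Z} | {G,I,K,M,S,Y}.
Split {G,I,K,M,S,Y} by δ(·,a) → {G,I,K,M} and {S,Y}.
On input a, block {L,Z} splits into {L} and {Z}.
Split {G,I,K,M} by δ(·,a) → {G,I,M} and {K}.
Split {S,Y} by δ(·,a) → {S} and {Y}.
No further refinement is possible. Final partition (6 blocks): {L} | {G,I,M} | {S} | {Z} | {K} | {Y}.

6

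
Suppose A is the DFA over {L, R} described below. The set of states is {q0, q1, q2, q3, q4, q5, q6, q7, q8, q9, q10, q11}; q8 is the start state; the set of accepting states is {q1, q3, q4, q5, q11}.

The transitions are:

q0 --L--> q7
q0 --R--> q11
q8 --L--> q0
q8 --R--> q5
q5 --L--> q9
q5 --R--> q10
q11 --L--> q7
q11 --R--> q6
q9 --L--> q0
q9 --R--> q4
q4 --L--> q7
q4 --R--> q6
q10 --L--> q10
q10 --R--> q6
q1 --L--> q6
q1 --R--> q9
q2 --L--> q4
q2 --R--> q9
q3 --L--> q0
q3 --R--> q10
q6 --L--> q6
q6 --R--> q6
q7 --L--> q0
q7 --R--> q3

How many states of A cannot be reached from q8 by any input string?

No path from q8 leads to q1, q2; the other 10 states are all reachable.

2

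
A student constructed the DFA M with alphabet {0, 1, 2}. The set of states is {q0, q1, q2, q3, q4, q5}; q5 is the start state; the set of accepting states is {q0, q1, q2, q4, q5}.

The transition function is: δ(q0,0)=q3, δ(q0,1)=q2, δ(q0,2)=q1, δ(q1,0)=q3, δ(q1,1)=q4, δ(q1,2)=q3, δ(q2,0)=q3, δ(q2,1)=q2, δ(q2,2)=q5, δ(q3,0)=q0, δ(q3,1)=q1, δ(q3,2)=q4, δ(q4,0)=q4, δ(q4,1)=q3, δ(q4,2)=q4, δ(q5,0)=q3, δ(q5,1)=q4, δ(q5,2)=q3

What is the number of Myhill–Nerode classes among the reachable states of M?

4

All states are reachable from the start state.
P0 = {q0,q1,q2,q4,q5} | {q3}.
Refine {q0,q1,q2,q4,q5} on symbol 0: members go to different blocks, giving {q0,q1,q2,q5} and {q4}.
On input 1, block {q0,q1,q2,q5} splits into {q0,q2} and {q1,q5}.
Stable partition: {q0,q2} | {q3} | {q4} | {q1,q5} — 4 equivalence classes.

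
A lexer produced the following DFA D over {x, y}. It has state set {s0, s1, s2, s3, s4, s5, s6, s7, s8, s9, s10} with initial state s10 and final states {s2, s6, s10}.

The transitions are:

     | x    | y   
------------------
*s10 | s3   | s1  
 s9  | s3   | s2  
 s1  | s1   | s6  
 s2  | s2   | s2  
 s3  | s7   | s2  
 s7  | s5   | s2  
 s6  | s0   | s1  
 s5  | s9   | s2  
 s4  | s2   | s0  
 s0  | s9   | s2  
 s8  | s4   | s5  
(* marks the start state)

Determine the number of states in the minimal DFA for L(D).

4

Reachable states from the start: {s0,s1,s2,s3,s5,s6,s7,s9,s10}. Unreachable: {s4,s8} — drop them.
P0 = {s2,s6,s10} | {s0,s1,s3,s5,s7,s9}.
Refine {s2,s6,s10} on symbol x: members go to different blocks, giving {s6,s10} and {s2}.
Refine {s0,s1,s3,s5,s7,s9} on symbol y: members go to different blocks, giving {s0,s3,s5,s7,s9} and {s1}.
Stable partition: {s6,s10} | {s0,s3,s5,s7,s9} | {s2} | {s1} — 4 equivalence classes.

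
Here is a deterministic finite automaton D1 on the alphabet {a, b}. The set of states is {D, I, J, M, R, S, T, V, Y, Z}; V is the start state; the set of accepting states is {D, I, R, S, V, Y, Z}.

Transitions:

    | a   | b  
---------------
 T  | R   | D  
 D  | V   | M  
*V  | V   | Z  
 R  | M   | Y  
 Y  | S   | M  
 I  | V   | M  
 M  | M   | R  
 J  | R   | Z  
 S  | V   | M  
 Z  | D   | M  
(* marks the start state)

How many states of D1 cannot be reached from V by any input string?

3

BFS from V reaches {D, M, R, S, V, Y, Z}; the 3 state(s) I, J, T are never visited.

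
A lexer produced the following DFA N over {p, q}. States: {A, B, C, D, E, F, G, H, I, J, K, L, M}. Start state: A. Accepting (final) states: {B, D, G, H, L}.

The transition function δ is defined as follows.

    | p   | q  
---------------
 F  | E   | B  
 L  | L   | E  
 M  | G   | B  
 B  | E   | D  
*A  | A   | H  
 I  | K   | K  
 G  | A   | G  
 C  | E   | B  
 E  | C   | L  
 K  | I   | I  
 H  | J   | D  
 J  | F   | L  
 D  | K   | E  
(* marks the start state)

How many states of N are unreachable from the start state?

2

BFS from A reaches {A, B, C, D, E, F, H, I, J, K, L}; the 2 state(s) G, M are never visited.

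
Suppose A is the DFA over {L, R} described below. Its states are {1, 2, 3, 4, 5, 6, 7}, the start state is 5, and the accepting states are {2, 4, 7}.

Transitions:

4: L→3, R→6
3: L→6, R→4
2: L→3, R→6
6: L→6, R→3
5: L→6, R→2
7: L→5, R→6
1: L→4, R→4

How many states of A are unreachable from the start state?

BFS from 5 reaches {2, 3, 4, 5, 6}; the 2 state(s) 1, 7 are never visited.

2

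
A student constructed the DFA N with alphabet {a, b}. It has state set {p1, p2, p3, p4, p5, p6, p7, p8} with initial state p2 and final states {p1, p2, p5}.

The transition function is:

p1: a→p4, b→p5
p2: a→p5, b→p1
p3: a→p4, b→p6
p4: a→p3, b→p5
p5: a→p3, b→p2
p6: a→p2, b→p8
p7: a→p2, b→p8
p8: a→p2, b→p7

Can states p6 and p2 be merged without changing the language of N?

No

Start with accepting vs non-accepting: {p1,p2,p5} | {p3,p4,p6,p7,p8}.
On input a, block {p1,p2,p5} splits into {p1,p5} and {p2}.
Refine {p1,p5} on symbol b: members go to different blocks, giving {p1} and {p5}.
Split {p3,p4,p6,p7,p8} by δ(·,a) → {p6,p7,p8} and {p3,p4}.
Split {p3,p4} by δ(·,b) → {p3} and {p4}.
Stable partition: {p1} | {p6,p7,p8} | {p2} | {p5} | {p3} | {p4} — 6 equivalence classes.
p6 and p2 end up in different blocks, so they are distinguishable. For instance, the string 'ε' is accepted from only p2.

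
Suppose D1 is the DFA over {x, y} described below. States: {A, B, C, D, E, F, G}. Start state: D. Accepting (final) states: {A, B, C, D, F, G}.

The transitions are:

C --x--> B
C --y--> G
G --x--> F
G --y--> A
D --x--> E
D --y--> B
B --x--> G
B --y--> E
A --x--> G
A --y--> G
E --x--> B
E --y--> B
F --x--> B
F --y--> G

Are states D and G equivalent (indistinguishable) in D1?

First remove the unreachable states {C}; 6 states remain.
Initial partition by acceptance: {A,B,D,F,G} | {E}.
Split {A,B,D,F,G} by δ(·,x) → {A,B,F,G} and {D}.
Refine {A,B,F,G} on symbol y: members go to different blocks, giving {A,F,G} and {B}.
Refine {A,F,G} on symbol x: members go to different blocks, giving {A,G} and {F}.
Split {A,G} by δ(·,x) → {A} and {G}.
Stable partition: {A} | {E} | {D} | {B} | {F} | {G} — 6 equivalence classes.
D and G end up in different blocks, so they are distinguishable. For instance, the string 'x' is accepted from only G.

No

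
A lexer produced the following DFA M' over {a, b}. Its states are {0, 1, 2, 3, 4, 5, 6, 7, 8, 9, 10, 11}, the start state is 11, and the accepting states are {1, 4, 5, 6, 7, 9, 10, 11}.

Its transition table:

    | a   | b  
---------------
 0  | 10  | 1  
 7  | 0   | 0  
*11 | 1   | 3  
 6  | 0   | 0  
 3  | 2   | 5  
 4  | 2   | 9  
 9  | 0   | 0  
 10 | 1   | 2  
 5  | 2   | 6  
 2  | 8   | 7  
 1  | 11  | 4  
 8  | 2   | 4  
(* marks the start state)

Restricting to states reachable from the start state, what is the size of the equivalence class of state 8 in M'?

2

Every state is reachable, so we keep all 12.
P0 = {1,4,5,6,7,9,10,11} | {0,2,3,8}.
Refine {1,4,5,6,7,9,10,11} on symbol a: members go to different blocks, giving {4,5,6,7,9} and {1,10,11}.
Split {4,5,6,7,9} by δ(·,b) → {6,7,9} and {4,5}.
On input a, block {0,2,3,8} splits into {2,3,8} and {0}.
On input b, block {2,3,8} splits into {3,8} and {2}.
On input b, block {1,10,11} splits into {1} and {10} and {11}.
Stable partition: {6,7,9} | {3,8} | {1} | {4,5} | {0} | {2} | {10} | {11} — 8 equivalence classes.
The equivalence class containing 8 is {3,8}, of size 2.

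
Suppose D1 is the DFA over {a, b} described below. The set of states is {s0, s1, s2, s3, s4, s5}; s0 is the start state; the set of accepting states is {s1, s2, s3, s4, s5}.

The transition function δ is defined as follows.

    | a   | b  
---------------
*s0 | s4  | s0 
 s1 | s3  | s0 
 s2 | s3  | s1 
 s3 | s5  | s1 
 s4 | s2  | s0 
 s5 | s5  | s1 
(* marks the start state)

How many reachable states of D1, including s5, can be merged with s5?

P0 = {s1,s2,s3,s4,s5} | {s0}.
Refine {s1,s2,s3,s4,s5} on symbol b: members go to different blocks, giving {s2,s3,s5} and {s1,s4}.
No further refinement is possible. Final partition (3 blocks): {s2,s3,s5} | {s0} | {s1,s4}.
The equivalence class containing s5 is {s2,s3,s5}, of size 3.

3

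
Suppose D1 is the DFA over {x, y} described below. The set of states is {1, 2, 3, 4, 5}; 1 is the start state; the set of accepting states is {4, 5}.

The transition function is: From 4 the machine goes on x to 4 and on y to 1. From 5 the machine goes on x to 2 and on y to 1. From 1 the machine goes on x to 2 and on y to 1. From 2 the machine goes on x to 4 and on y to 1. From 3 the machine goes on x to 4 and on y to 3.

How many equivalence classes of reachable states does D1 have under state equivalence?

3

First remove the unreachable states {3,5}; 3 states remain.
P0 = {4} | {1,2}.
Split {1,2} by δ(·,x) → {1} and {2}.
Stable partition: {4} | {1} | {2} — 3 equivalence classes.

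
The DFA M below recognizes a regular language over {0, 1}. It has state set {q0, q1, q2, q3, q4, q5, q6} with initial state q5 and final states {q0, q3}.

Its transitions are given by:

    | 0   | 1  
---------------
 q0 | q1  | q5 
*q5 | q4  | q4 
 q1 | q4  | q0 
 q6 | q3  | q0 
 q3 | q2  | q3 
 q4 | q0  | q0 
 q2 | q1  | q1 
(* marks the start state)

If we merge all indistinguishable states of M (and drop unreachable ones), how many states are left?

4

First remove the unreachable states {q2,q3,q6}; 4 states remain.
Start with accepting vs non-accepting: {q0} | {q1,q4,q5}.
Split {q1,q4,q5} by δ(·,0) → {q1,q5} and {q4}.
Split {q1,q5} by δ(·,1) → {q1} and {q5}.
The partition is now stable with 4 blocks: {q0} | {q1} | {q4} | {q5}.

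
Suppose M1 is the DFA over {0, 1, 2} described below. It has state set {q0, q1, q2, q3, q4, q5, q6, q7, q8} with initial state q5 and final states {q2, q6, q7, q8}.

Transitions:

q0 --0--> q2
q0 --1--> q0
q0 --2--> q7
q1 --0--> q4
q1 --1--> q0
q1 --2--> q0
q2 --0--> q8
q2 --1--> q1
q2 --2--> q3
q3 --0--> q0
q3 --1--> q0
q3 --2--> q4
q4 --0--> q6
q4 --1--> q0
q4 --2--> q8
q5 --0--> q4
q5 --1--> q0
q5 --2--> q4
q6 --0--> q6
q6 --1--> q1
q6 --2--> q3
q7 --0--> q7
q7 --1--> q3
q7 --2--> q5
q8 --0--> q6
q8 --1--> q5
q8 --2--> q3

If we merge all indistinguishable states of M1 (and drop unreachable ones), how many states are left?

Initial partition by acceptance: {q2,q6,q7,q8} | {q0,q1,q3,q4,q5}.
Split {q0,q1,q3,q4,q5} by δ(·,0) → {q1,q3,q5} and {q0,q4}.
Stable partition: {q2,q6,q7,q8} | {q1,q3,q5} | {q0,q4} — 3 equivalence classes.

3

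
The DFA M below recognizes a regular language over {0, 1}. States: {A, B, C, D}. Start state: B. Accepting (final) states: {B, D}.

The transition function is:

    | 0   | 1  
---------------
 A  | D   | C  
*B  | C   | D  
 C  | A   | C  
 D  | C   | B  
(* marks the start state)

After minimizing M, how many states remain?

All states are reachable from the start state.
Start with accepting vs non-accepting: {B,D} | {A,C}.
Refine {A,C} on symbol 0: members go to different blocks, giving {A} and {C}.
Stable partition: {B,D} | {A} | {C} — 3 equivalence classes.

3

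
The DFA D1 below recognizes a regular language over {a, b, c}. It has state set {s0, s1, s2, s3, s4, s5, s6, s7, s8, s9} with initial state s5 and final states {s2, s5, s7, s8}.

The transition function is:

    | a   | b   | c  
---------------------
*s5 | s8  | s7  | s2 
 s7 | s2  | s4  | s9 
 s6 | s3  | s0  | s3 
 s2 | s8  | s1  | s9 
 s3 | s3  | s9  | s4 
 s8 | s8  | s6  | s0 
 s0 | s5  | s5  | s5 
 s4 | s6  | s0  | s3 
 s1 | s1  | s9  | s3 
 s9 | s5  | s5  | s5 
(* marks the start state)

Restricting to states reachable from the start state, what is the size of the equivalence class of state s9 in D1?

2

Every state is reachable, so we keep all 10.
P0 = {s2,s5,s7,s8} | {s0,s1,s3,s4,s6,s9}.
On input b, block {s2,s5,s7,s8} splits into {s2,s7,s8} and {s5}.
On input a, block {s0,s1,s3,s4,s6,s9} splits into {s1,s3,s4,s6} and {s0,s9}.
No further refinement is possible. Final partition (4 blocks): {s2,s7,s8} | {s1,s3,s4,s6} | {s5} | {s0,s9}.
The equivalence class containing s9 is {s0,s9}, of size 2.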